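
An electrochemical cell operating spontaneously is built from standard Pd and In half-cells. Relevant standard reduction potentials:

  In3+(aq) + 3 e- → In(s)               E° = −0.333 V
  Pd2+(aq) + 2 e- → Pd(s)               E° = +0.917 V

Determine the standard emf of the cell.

+1.250 V

Of the two couples in this cell, the one with the more positive reduction potential is reduced at the cathode: here that is Pd²⁺/Pd (+0.917 V); In³⁺/In (−0.333 V) is the anode.
E°cell = E°(cathode) − E°(anode) = +0.917 − (−0.333) = +1.250 V.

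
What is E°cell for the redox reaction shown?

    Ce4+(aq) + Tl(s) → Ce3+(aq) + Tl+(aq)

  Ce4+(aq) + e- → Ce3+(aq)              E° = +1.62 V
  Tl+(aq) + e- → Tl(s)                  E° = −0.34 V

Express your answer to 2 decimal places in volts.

In the reaction as written, Ce4+(aq) is reduced (cathode) and Tl+(aq) is produced by oxidation at the anode.
E°cell = E°(cathode) − E°(anode) = +1.62 − (−0.34) = +1.96 V.

+1.96 V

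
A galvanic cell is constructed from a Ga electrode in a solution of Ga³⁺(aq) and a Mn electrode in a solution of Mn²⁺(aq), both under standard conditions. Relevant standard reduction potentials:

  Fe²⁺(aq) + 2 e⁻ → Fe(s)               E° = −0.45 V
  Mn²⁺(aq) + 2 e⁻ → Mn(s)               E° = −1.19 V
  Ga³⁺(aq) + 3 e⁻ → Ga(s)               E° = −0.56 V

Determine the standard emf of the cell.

The Ga³⁺/Ga couple has the higher E°, so Ga ion is reduced (cathode) and Mn is oxidized (anode).
E°cell = E°(cathode) − E°(anode) = −0.56 − (−1.19) = +0.63 V.

+0.63 V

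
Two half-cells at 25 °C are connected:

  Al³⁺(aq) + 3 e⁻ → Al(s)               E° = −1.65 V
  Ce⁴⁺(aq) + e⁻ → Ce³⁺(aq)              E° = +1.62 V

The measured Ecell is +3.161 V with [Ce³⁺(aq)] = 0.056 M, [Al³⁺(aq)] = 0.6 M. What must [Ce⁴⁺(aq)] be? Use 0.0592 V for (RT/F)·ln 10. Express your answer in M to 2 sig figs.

With Ce⁴⁺/Ce³⁺ at the cathode and Al³⁺/Al at the anode, E°cell = +1.62 − (−1.65) = +3.27 V (n = 3).
From the Nernst equation, log Q = n(E° − E)/0.0592 = 3·(+3.27 − (+3.161))/0.0592 = 5.524.
For 3 Ce⁴⁺(aq) + Al(s) → 3 Ce³⁺(aq) + Al³⁺(aq), the reaction quotient is Q = ([Ce³⁺(aq)]^3·[Al³⁺(aq)]) / [Ce⁴⁺(aq)]^3.
Substituting the known concentrations and solving, log [Ce⁴⁺(aq)] = −3.167 and [Ce⁴⁺(aq)] = 0.00068 M.

0.00068 M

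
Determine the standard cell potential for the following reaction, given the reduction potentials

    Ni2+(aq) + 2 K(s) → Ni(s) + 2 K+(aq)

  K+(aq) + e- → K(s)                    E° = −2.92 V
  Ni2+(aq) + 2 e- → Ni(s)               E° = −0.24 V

In the reaction as written, Ni2+(aq) is reduced (cathode) and K+(aq) is produced by oxidation at the anode.
E°cell = E°(cathode) − E°(anode) = −0.24 − (−2.92) = +2.68 V.

+2.68 V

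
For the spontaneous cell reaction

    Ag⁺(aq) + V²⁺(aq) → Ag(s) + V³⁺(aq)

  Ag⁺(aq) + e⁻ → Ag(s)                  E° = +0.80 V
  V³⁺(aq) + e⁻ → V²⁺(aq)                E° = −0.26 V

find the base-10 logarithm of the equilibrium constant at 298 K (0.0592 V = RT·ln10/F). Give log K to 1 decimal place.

The Ag⁺/Ag couple is reduced (cathode); E°cell = +0.80 − (−0.26) = +1.06 V with n = 1.
At equilibrium E = 0, so log K = nE°cell / 0.0592 = (1)(+1.06) / 0.0592 = 17.9.

log K = 17.9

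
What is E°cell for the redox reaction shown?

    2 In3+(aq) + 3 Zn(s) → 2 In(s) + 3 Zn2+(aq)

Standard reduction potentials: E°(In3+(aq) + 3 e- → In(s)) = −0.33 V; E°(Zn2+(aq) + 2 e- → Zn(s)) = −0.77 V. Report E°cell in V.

+0.44 V

In the reaction as written, In3+(aq) is reduced (cathode) and Zn2+(aq) is produced by oxidation at the anode.
E°cell = E°(cathode) − E°(anode) = −0.33 − (−0.77) = +0.44 V.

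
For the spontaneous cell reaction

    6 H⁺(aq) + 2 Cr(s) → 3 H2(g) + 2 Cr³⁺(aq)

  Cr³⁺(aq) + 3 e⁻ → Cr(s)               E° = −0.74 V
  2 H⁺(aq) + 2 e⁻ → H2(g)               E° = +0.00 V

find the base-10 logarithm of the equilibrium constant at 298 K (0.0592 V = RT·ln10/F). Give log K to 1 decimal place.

The 2H⁺/H₂ couple is reduced (cathode); E°cell = +0.00 − (−0.74) = +0.74 V with n = 6.
At equilibrium E = 0, so log K = nE°cell / 0.0592 = (6)(+0.74) / 0.0592 = 75.0.

log K = 75.0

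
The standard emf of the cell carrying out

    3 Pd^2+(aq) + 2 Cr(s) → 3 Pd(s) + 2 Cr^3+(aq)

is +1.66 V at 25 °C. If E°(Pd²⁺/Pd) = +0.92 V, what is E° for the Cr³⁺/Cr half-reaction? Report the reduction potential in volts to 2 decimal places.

−0.74 V

In the reaction as written the Pd²⁺/Pd couple is reduced (cathode) and Cr³⁺/Cr is oxidized (anode), so E°cell = E°(Pd²⁺/Pd) − E°(Cr³⁺/Cr).
E°(Cr³⁺/Cr) = E°(cathode) − E°cell = +0.92 − (+1.66) = −0.74 V.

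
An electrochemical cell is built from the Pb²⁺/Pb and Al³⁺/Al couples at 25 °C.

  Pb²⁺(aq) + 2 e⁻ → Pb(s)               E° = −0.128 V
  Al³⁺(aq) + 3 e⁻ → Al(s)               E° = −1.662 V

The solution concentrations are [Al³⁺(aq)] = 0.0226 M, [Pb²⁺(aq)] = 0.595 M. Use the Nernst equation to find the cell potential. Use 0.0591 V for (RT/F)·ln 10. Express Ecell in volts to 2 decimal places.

The Pb²⁺/Pb couple has the more positive E°, so it is the cathode; Al³⁺/Al is the anode.
The standard potential is −0.128 − (−1.662) = +1.534 V and the balanced reaction transfers n = 6 electrons.
The balanced reaction is 3 Pb²⁺(aq) + 2 Al(s) → 3 Pb(s) + 2 Al³⁺(aq), so Q = [Al³⁺(aq)]^2 / [Pb²⁺(aq)]^3 = 0.00242 and log Q = −2.615.
By the Nernst equation, E = +1.534 − (0.0591/6)·(−2.615) = +1.56 V.

+1.56 V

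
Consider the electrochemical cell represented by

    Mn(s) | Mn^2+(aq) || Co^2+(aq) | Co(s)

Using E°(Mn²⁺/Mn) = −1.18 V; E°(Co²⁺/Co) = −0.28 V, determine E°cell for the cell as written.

By convention the left-hand electrode in cell notation is the anode (oxidation) and the right-hand electrode is the cathode (reduction).
E°cell = E°(right) − E°(left) = −0.28 − (−1.18) = +0.90 V.

+0.90 V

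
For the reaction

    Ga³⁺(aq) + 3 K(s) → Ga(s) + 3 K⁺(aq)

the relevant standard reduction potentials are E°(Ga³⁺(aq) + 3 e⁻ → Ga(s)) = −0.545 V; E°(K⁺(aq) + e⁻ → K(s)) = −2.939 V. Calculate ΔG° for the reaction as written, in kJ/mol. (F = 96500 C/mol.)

−693 kJ/mol

In the reaction as written Ga³⁺(aq) is reduced, so the Ga³⁺/Ga couple is the cathode and K⁺/K is the anode.
E°cell = −0.545 − (−2.939) = +2.394 V; balancing electrons gives n = 3.
ΔG° = −nFE°cell = −(3)(96500)(+2.394) J/mol = −693 kJ/mol.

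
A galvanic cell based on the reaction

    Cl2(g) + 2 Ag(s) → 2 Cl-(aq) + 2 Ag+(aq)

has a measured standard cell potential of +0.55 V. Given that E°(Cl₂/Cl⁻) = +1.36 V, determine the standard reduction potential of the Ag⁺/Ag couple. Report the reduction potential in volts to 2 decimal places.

+0.81 V

In the reaction as written the Cl₂/Cl⁻ couple is reduced (cathode) and Ag⁺/Ag is oxidized (anode), so E°cell = E°(Cl₂/Cl⁻) − E°(Ag⁺/Ag).
E°(Ag⁺/Ag) = E°(cathode) − E°cell = +1.36 − (+0.55) = +0.81 V.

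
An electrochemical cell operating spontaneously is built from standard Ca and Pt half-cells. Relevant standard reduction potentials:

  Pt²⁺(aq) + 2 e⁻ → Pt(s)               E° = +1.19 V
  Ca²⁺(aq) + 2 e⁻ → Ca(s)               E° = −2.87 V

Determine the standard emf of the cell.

+4.06 V

The Pt²⁺/Pt couple has the higher E°, so Pt ion is reduced (cathode) and Ca is oxidized (anode).
E°cell = E°(cathode) − E°(anode) = +1.19 − (−2.87) = +4.06 V.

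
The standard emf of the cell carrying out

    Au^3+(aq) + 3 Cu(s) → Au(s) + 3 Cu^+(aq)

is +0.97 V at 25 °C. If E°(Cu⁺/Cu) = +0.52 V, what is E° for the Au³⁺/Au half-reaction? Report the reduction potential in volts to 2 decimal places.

In the reaction as written the Au³⁺/Au couple is reduced (cathode) and Cu⁺/Cu is oxidized (anode), so E°cell = E°(Au³⁺/Au) − E°(Cu⁺/Cu).
E°(Au³⁺/Au) = E°cell + E°(anode) = +0.97 + (+0.52) = +1.49 V.

+1.49 V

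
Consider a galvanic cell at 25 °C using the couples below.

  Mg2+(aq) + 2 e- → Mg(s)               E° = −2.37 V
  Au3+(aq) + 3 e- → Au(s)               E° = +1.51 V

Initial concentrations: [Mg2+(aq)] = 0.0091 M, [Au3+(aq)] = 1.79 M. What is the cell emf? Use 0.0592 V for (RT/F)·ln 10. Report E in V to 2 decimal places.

+3.95 V

The Au³⁺/Au couple has the more positive E°, so it is the cathode; Mg²⁺/Mg is the anode.
E°cell = E°cat − E°an = +1.51 − (−2.37) = +3.88 V; n = 6.
Balancing gives 2 Au3+(aq) + 3 Mg(s) → 2 Au(s) + 3 Mg2+(aq); hence Q = [Mg2+(aq)]^3 / [Au3+(aq)]^2 = 2.35×10^−7 (log Q = −6.629).
Applying E = E° − (RT ln10/nF)·log Q gives +3.88 − (0.0592/6)(−6.629) = +3.95 V.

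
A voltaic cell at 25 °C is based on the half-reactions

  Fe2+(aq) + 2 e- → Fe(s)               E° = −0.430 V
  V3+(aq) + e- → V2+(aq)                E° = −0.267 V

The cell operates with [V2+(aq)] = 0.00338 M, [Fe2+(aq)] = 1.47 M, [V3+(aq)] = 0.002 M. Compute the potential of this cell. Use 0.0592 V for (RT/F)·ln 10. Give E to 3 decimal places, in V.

+0.145 V

The V³⁺/V²⁺ couple has the more positive E°, so it is the cathode; Fe²⁺/Fe is the anode.
E°cell = −0.267 − (−0.430) = +0.163 V, with n = 2 electrons transferred.
Balancing gives 2 V3+(aq) + Fe(s) → 2 V2+(aq) + Fe2+(aq); hence Q = ([V2+(aq)]^2·[Fe2+(aq)]) / [V3+(aq)]^2 = 4.2 (log Q = 0.623).
By the Nernst equation, E = +0.163 − (0.0592/2)·(0.623) = +0.145 V.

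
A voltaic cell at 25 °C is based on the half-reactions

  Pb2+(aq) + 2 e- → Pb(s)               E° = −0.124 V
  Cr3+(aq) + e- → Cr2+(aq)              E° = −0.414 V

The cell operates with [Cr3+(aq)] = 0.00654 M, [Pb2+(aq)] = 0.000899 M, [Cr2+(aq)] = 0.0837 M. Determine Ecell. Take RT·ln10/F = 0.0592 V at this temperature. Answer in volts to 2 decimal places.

Pb²⁺/Pb is reduced (cathode, E° = −0.124 V) and Cr³⁺/Cr²⁺ is oxidized (anode).
E°cell = −0.124 − (−0.414) = +0.290 V, with n = 2 electrons transferred.
For the overall reaction Pb2+(aq) + 2 Cr2+(aq) → Pb(s) + 2 Cr3+(aq), Q = [Cr3+(aq)]^2 / ([Pb2+(aq)]·[Cr2+(aq)]^2) = 6.79, giving log Q = 0.832.
E = E° − (0.0592/n)·log Q = +0.290 − (0.0592/2)(0.832) = +0.27 V.

+0.27 V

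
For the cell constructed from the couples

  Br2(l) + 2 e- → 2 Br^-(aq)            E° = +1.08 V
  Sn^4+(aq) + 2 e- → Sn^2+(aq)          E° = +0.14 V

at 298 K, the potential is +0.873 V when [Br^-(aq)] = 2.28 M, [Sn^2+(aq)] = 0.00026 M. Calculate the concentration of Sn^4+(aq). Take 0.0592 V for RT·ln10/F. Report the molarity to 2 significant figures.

With Br₂/Br⁻ at the cathode and Sn⁴⁺/Sn²⁺ at the anode, E°cell = +1.08 − (+0.14) = +0.94 V (n = 2).
From the Nernst equation, log Q = n(E° − E)/0.0592 = 2·(+0.94 − (+0.873))/0.0592 = 2.264.
For Br2(l) + Sn^2+(aq) → 2 Br^-(aq) + Sn^4+(aq), the reaction quotient is Q = ([Br^-(aq)]^2·[Sn^4+(aq)]) / [Sn^2+(aq)].
Solving for the unknown gives log [Sn^4+(aq)] = −2.037, so [Sn^4+(aq)] ≈ 0.0092 M.

0.0092 M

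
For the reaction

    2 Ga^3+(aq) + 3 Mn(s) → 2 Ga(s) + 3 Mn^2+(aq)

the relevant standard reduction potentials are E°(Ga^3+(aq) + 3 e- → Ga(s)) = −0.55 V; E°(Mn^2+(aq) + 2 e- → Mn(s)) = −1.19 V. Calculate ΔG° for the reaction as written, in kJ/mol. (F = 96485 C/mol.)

−371 kJ/mol

In the reaction as written Ga^3+(aq) is reduced, so the Ga³⁺/Ga couple is the cathode and Mn²⁺/Mn is the anode.
E°cell = −0.55 − (−1.19) = +0.64 V; balancing electrons gives n = 6.
ΔG° = −nFE°cell = −(6)(96485)(+0.64) J/mol = −371 kJ/mol.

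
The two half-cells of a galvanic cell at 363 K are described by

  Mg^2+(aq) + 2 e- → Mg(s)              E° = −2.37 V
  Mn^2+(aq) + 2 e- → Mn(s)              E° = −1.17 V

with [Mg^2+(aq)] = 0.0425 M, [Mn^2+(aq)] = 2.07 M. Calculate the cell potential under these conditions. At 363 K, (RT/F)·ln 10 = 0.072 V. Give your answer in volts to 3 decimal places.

+1.261 V

Since E°(Mn²⁺/Mn) > E°(Mg²⁺/Mg), Mn²⁺/Mn serves as the cathode.
E°cell = −1.17 − (−2.37) = +1.20 V, with n = 2 electrons transferred.
Balancing gives Mn^2+(aq) + Mg(s) → Mn(s) + Mg^2+(aq); hence Q = [Mg^2+(aq)] / [Mn^2+(aq)] = 0.0205 (log Q = −1.688).
By the Nernst equation, E = +1.20 − (0.072/2)·(−1.688) = +1.261 V.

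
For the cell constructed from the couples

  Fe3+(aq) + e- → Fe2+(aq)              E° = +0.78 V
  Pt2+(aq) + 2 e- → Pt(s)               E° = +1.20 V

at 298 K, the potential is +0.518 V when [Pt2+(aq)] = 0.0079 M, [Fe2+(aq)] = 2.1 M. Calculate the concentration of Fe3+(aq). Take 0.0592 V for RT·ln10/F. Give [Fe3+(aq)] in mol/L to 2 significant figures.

0.0041 M

The Pt²⁺/Pt couple has the larger reduction potential, so it is the cathode: E°cell = +1.20 − (+0.78) = +0.42 V and n = 2.
From the Nernst equation, log Q = n(E° − E)/0.0592 = 2·(+0.42 − (+0.518))/0.0592 = −3.311.
The balanced reaction is Pt2+(aq) + 2 Fe2+(aq) → Pt(s) + 2 Fe3+(aq), so Q = [Fe3+(aq)]^2 / ([Pt2+(aq)]·[Fe2+(aq)]^2).
Substituting the known concentrations and solving, log [Fe3+(aq)] = −2.384 and [Fe3+(aq)] = 0.0041 M.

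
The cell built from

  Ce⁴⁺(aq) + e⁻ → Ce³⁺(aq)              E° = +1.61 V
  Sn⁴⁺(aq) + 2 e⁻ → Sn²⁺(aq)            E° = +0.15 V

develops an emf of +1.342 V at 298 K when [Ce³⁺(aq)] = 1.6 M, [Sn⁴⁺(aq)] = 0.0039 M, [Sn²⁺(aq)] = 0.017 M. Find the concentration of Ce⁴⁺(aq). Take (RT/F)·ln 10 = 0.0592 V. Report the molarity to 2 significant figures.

0.0078 M

The Ce⁴⁺/Ce³⁺ couple has the larger reduction potential, so it is the cathode: E°cell = +1.61 − (+0.15) = +1.46 V and n = 2.
Rearranging E = E° − (0.0592/n)·log Q gives log Q = 2(+1.46 − (+1.342))/0.0592 = 3.986.
The balanced reaction is 2 Ce⁴⁺(aq) + Sn²⁺(aq) → 2 Ce³⁺(aq) + Sn⁴⁺(aq), so Q = ([Ce³⁺(aq)]^2·[Sn⁴⁺(aq)]) / ([Ce⁴⁺(aq)]^2·[Sn²⁺(aq)]).
Solving for the unknown gives log [Ce⁴⁺(aq)] = −2.109, so [Ce⁴⁺(aq)] ≈ 0.0078 M.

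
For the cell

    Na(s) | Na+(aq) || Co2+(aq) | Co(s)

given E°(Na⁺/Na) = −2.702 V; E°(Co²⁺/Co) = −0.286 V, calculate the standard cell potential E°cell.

+2.416 V

By convention the left-hand electrode in cell notation is the anode (oxidation) and the right-hand electrode is the cathode (reduction).
E°cell = E°(right) − E°(left) = −0.286 − (−2.702) = +2.416 V.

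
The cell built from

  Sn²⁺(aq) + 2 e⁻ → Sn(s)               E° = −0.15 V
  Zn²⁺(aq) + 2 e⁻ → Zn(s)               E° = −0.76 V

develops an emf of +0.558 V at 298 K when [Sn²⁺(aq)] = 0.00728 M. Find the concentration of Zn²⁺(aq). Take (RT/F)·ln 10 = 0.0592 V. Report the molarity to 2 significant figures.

The Sn²⁺/Sn couple has the larger reduction potential, so it is the cathode: E°cell = −0.15 − (−0.76) = +0.61 V and n = 2.
Rearranging E = E° − (0.0592/n)·log Q gives log Q = 2(+0.61 − (+0.558))/0.0592 = 1.757.
Balancing electrons gives Sn²⁺(aq) + Zn(s) → Sn(s) + Zn²⁺(aq); thus Q = [Zn²⁺(aq)] / [Sn²⁺(aq)].
Isolating [Zn²⁺(aq)] in Q = 10^{1.757} yields log [Zn²⁺(aq)] = −0.381, i.e. 0.42 M.

0.42 M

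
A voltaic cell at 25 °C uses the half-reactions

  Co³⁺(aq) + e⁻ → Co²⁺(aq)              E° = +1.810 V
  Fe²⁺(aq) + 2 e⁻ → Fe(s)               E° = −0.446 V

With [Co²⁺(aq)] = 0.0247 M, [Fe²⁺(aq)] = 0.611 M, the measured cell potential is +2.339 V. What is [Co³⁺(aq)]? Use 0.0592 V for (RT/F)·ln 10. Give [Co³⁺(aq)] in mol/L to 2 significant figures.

With Co³⁺/Co²⁺ at the cathode and Fe²⁺/Fe at the anode, E°cell = +1.810 − (−0.446) = +2.256 V (n = 2).
From the Nernst equation, log Q = n(E° − E)/0.0592 = 2·(+2.256 − (+2.339))/0.0592 = −2.804.
The balanced reaction is 2 Co³⁺(aq) + Fe(s) → 2 Co²⁺(aq) + Fe²⁺(aq), so Q = ([Co²⁺(aq)]^2·[Fe²⁺(aq)]) / [Co³⁺(aq)]^2.
Solving for the unknown gives log [Co³⁺(aq)] = −0.312, so [Co³⁺(aq)] ≈ 0.49 M.

0.49 M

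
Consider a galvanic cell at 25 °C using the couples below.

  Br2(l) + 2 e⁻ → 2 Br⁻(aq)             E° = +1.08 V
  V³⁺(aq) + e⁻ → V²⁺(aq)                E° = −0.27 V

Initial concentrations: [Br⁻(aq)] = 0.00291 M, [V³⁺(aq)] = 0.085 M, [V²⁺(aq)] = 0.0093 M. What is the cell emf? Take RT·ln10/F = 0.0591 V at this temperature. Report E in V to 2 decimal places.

+1.44 V

Br₂/Br⁻ is reduced (cathode, E° = +1.08 V) and V³⁺/V²⁺ is oxidized (anode).
E°cell = +1.08 − (−0.27) = +1.35 V, with n = 2 electrons transferred.
For the overall reaction Br2(l) + 2 V²⁺(aq) → 2 Br⁻(aq) + 2 V³⁺(aq), Q = ([Br⁻(aq)]^2·[V³⁺(aq)]^2) / [V²⁺(aq)]^2 = 0.000707, giving log Q = −3.150.
By the Nernst equation, E = +1.35 − (0.0591/2)·(−3.150) = +1.44 V.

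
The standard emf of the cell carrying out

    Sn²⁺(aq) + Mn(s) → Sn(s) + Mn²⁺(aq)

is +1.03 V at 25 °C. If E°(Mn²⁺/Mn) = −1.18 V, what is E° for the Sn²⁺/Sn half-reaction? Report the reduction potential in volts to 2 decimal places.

In the reaction as written the Sn²⁺/Sn couple is reduced (cathode) and Mn²⁺/Mn is oxidized (anode), so E°cell = E°(Sn²⁺/Sn) − E°(Mn²⁺/Mn).
E°(Sn²⁺/Sn) = E°cell + E°(anode) = +1.03 + (−1.18) = −0.15 V.

−0.15 V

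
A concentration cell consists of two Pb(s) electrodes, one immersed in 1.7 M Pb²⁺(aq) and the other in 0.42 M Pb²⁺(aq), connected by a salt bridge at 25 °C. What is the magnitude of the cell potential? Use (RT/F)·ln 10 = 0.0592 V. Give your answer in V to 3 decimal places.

For a concentration cell E°cell = 0, since both electrodes use the same couple.
The compartment with the higher Pb²⁺(aq) concentration (1.7 M) acts as the cathode; ions are reduced there and produced at the dilute (0.42 M) anode.
With n = 2, Ecell = −(0.0592/2)·log([dilute]/[conc]) = −(0.0592/2)·log(0.42/1.7) = +0.018 V.

0.018 V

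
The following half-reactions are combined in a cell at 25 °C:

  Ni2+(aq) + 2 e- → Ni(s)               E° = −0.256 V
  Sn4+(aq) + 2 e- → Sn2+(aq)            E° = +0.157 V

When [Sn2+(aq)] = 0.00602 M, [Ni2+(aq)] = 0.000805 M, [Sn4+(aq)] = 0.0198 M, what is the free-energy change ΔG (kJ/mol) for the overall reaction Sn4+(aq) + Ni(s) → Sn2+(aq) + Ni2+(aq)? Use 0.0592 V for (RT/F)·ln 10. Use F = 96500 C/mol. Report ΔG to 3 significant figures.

E°cell = +0.157 − (−0.256) = +0.413 V; the balanced reaction transfers n = 2 electrons.
The reaction quotient is ([Sn2+(aq)]·[Ni2+(aq)]) / [Sn4+(aq)] = 0.000245; by Nernst, E = +0.413 − (0.0592/2)(−3.611) = +0.5199 V.
ΔG = −nFE = −(2)(96500)(+0.5199) J/mol = −100 kJ/mol.

−100 kJ/mol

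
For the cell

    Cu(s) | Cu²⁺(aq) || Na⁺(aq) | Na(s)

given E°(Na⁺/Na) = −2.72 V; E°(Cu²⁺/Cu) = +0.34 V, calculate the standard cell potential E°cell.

−3.06 V

By convention the left-hand electrode in cell notation is the anode (oxidation) and the right-hand electrode is the cathode (reduction).
E°cell = E°(right) − E°(left) = −2.72 − (+0.34) = −3.06 V.
The negative sign shows that, as written, the cell would require an external voltage to drive the reaction.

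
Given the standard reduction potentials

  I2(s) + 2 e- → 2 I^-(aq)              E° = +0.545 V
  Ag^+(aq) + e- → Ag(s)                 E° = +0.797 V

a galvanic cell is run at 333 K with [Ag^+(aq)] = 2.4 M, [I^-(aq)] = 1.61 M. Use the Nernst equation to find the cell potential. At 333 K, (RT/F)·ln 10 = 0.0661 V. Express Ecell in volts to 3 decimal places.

+0.291 V

Ag⁺/Ag is reduced (cathode, E° = +0.797 V) and I₂/I⁻ is oxidized (anode).
E°cell = E°cat − E°an = +0.797 − (+0.545) = +0.252 V; n = 2.
For the overall reaction 2 Ag^+(aq) + 2 I^-(aq) → 2 Ag(s) + I2(s), Q = 1 / ([Ag^+(aq)]^2·[I^-(aq)]^2) = 0.067, giving log Q = −1.174.
E = E° − (0.0661/n)·log Q = +0.252 − (0.0661/2)(−1.174) = +0.291 V.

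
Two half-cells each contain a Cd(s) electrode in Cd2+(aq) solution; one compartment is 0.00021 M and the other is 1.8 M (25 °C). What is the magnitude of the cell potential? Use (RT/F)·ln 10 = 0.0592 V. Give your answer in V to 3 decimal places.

0.116 V

For a concentration cell E°cell = 0, since both electrodes use the same couple.
The compartment with the higher Cd2+(aq) concentration (1.8 M) acts as the cathode; ions are reduced there and produced at the dilute (0.00021 M) anode.
With n = 2, Ecell = −(0.0592/2)·log([dilute]/[conc]) = −(0.0592/2)·log(0.00021/1.8) = +0.116 V.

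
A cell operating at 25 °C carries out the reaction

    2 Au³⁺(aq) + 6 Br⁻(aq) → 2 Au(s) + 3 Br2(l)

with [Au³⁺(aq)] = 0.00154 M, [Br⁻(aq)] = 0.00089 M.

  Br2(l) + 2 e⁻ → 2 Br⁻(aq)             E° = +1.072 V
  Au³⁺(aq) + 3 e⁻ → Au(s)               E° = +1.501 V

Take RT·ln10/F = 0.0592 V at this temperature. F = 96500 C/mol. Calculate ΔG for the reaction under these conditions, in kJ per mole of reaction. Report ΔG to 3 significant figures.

−112 kJ/mol

With Au³⁺/Au reduced at the cathode, E°cell = +1.501 − (+1.072) = +0.429 V and n = 6.
Here Q = 1 / ([Au³⁺(aq)]^2·[Br⁻(aq)]^6) = 8.48×10^23 (log Q = 23.929), giving E = +0.429 − (0.0592/6)·(23.929) = +0.1929 V.
Finally ΔG = −nFE = −(6)(96500 C/mol)(+0.1929 V) = −112 kJ/mol.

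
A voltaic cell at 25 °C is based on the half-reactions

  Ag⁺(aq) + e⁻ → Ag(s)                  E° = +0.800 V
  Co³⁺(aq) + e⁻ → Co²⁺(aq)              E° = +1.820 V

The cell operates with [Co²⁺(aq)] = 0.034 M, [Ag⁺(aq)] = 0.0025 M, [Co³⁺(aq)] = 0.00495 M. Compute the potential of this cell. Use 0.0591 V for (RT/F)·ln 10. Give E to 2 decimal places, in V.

+1.12 V

The Co³⁺/Co²⁺ couple has the more positive E°, so it is the cathode; Ag⁺/Ag is the anode.
E°cell = +1.820 − (+0.800) = +1.020 V, with n = 1 electron transferred.
The balanced reaction is Co³⁺(aq) + Ag(s) → Co²⁺(aq) + Ag⁺(aq), so Q = ([Co²⁺(aq)]·[Ag⁺(aq)]) / [Co³⁺(aq)] = 0.0172 and log Q = −1.765.
By the Nernst equation, E = +1.020 − (0.0591/1)·(−1.765) = +1.12 V.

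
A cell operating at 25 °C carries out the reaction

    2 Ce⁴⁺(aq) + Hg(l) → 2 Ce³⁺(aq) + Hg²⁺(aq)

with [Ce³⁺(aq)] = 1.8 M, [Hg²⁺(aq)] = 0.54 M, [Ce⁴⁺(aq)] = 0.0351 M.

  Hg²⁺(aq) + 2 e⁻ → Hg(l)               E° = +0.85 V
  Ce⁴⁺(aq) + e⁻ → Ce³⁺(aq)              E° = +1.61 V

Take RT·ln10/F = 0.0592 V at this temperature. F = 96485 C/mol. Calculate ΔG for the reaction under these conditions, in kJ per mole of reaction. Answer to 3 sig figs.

With Ce⁴⁺/Ce³⁺ reduced at the cathode, E°cell = +1.61 − (+0.85) = +0.76 V and n = 2.
Q = ([Ce³⁺(aq)]^2·[Hg²⁺(aq)]) / [Ce⁴⁺(aq)]^2 = 1.42×10^3, so log Q = 3.152 and E = +0.76 − (0.0592/2)(3.152) = +0.6667 V.
Finally ΔG = −nFE = −(2)(96485 C/mol)(+0.6667 V) = −129 kJ/mol.

−129 kJ/mol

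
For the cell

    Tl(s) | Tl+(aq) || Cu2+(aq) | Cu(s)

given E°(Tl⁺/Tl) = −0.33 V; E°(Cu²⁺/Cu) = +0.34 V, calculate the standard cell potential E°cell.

By convention the left-hand electrode in cell notation is the anode (oxidation) and the right-hand electrode is the cathode (reduction).
E°cell = E°(right) − E°(left) = +0.34 − (−0.33) = +0.67 V.

+0.67 V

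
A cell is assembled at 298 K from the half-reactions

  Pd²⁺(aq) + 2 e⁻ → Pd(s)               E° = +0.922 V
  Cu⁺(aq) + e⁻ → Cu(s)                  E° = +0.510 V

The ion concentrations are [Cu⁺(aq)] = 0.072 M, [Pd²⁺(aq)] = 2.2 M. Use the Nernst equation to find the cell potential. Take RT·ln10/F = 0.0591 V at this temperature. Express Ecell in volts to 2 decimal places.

+0.49 V

The Pd²⁺/Pd couple has the more positive E°, so it is the cathode; Cu⁺/Cu is the anode.
E°cell = +0.922 − (+0.510) = +0.412 V, with n = 2 electrons transferred.
For the overall reaction Pd²⁺(aq) + 2 Cu(s) → Pd(s) + 2 Cu⁺(aq), Q = [Cu⁺(aq)]^2 / [Pd²⁺(aq)] = 0.00236, giving log Q = −2.628.
E = E° − (0.0591/n)·log Q = +0.412 − (0.0591/2)(−2.628) = +0.49 V.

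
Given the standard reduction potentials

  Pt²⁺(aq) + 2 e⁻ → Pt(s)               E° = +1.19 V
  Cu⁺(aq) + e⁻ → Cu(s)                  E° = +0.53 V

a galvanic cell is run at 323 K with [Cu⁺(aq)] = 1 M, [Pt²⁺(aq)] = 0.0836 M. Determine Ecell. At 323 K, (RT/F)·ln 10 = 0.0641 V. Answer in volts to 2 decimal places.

+0.63 V

The Pt²⁺/Pt couple has the more positive E°, so it is the cathode; Cu⁺/Cu is the anode.
The standard potential is +1.19 − (+0.53) = +0.66 V and the balanced reaction transfers n = 2 electrons.
Balancing gives Pt²⁺(aq) + 2 Cu(s) → Pt(s) + 2 Cu⁺(aq); hence Q = [Cu⁺(aq)]^2 / [Pt²⁺(aq)] = 12 (log Q = 1.078).
E = E° − (0.0641/n)·log Q = +0.66 − (0.0641/2)(1.078) = +0.63 V.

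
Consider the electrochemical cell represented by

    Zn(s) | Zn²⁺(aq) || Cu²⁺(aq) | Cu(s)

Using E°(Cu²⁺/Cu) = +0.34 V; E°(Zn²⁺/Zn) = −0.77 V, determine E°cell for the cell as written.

+1.11 V

By convention the left-hand electrode in cell notation is the anode (oxidation) and the right-hand electrode is the cathode (reduction).
E°cell = E°(right) − E°(left) = +0.34 − (−0.77) = +1.11 V.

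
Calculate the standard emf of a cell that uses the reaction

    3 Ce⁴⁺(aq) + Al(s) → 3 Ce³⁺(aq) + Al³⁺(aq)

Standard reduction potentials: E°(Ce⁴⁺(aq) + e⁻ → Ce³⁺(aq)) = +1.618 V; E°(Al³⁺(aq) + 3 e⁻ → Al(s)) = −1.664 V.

Ce⁴⁺(aq) gains electrons, so the Ce⁴⁺/Ce³⁺ couple is the cathode; the Al³⁺/Al couple is the anode.
E°cell = E°(cathode) − E°(anode) = +1.618 − (−1.664) = +3.282 V.

+3.282 V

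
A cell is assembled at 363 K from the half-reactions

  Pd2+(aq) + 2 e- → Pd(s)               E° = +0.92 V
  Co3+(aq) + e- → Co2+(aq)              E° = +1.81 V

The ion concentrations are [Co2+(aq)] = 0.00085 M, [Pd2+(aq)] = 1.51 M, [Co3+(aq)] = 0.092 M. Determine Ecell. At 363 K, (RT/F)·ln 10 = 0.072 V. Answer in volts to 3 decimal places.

Co³⁺/Co²⁺ is reduced (cathode, E° = +1.81 V) and Pd²⁺/Pd is oxidized (anode).
E°cell = E°cat − E°an = +1.81 − (+0.92) = +0.89 V; n = 2.
For the overall reaction 2 Co3+(aq) + Pd(s) → 2 Co2+(aq) + Pd2+(aq), Q = ([Co2+(aq)]^2·[Pd2+(aq)]) / [Co3+(aq)]^2 = 0.000129, giving log Q = −3.890.
By the Nernst equation, E = +0.89 − (0.072/2)·(−3.890) = +1.030 V.

+1.030 V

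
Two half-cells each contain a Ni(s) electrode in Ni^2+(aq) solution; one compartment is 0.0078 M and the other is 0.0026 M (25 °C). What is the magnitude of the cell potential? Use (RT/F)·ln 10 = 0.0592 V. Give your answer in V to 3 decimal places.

For a concentration cell E°cell = 0, since both electrodes use the same couple.
The compartment with the higher Ni^2+(aq) concentration (0.0078 M) acts as the cathode; ions are reduced there and produced at the dilute (0.0026 M) anode.
With n = 2, Ecell = −(0.0592/2)·log([dilute]/[conc]) = −(0.0592/2)·log(0.0026/0.0078) = +0.014 V.

0.014 V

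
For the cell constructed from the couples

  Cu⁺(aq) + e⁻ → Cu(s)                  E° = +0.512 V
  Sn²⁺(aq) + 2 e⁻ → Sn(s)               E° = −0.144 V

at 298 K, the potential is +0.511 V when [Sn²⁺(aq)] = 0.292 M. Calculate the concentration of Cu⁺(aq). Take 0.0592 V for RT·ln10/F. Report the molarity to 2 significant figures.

0.0019 M

The Cu⁺/Cu couple has the larger reduction potential, so it is the cathode: E°cell = +0.512 − (−0.144) = +0.656 V and n = 2.
From the Nernst equation, log Q = n(E° − E)/0.0592 = 2·(+0.656 − (+0.511))/0.0592 = 4.899.
The balanced reaction is 2 Cu⁺(aq) + Sn(s) → 2 Cu(s) + Sn²⁺(aq), so Q = [Sn²⁺(aq)] / [Cu⁺(aq)]^2.
Solving for the unknown gives log [Cu⁺(aq)] = −2.717, so [Cu⁺(aq)] ≈ 0.0019 M.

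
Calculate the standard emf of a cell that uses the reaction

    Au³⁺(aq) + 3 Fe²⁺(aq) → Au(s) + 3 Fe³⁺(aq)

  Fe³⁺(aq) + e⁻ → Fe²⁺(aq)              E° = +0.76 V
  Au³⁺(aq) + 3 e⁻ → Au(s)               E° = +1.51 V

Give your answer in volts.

Au³⁺(aq) gains electrons, so the Au³⁺/Au couple is the cathode; the Fe³⁺/Fe²⁺ couple is the anode.
E°cell = E°(cathode) − E°(anode) = +1.51 − (+0.76) = +0.75 V.

+0.75 V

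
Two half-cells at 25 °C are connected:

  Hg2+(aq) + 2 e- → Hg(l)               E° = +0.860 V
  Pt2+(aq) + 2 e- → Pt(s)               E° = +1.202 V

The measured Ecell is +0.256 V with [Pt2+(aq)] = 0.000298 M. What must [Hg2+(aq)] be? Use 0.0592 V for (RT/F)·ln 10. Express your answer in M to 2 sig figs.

Pt²⁺/Pt is the cathode (higher E°); E°cell = +1.202 − (+0.860) = +0.342 V with n = 2.
From the Nernst equation, log Q = n(E° − E)/0.0592 = 2·(+0.342 − (+0.256))/0.0592 = 2.905.
Balancing electrons gives Pt2+(aq) + Hg(l) → Pt(s) + Hg2+(aq); thus Q = [Hg2+(aq)] / [Pt2+(aq)].
Substituting the known concentrations and solving, log [Hg2+(aq)] = −0.621 and [Hg2+(aq)] = 0.24 M.

0.24 M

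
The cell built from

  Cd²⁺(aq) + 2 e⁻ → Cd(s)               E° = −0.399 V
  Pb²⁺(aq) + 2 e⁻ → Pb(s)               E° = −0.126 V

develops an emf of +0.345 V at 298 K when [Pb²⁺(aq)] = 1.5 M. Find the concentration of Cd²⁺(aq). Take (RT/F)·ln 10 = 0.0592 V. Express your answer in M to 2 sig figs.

Pb²⁺/Pb is the cathode (higher E°); E°cell = −0.126 − (−0.399) = +0.273 V with n = 2.
Since E = E° − (0.0592/n)·log Q, log Q = n(E° − E)/0.0592 = −2.432.
For Pb²⁺(aq) + Cd(s) → Pb(s) + Cd²⁺(aq), the reaction quotient is Q = [Cd²⁺(aq)] / [Pb²⁺(aq)].
Substituting the known concentrations and solving, log [Cd²⁺(aq)] = −2.256 and [Cd²⁺(aq)] = 0.0055 M.

0.0055 M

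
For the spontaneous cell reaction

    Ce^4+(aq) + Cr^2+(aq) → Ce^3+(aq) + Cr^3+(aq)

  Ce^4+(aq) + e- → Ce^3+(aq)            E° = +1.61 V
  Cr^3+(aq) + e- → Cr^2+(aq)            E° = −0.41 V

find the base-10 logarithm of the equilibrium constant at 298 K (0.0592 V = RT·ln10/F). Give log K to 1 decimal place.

The Ce⁴⁺/Ce³⁺ couple is reduced (cathode); E°cell = +1.61 − (−0.41) = +2.02 V with n = 1.
At equilibrium E = 0, so log K = nE°cell / 0.0592 = (1)(+2.02) / 0.0592 = 34.1.

log K = 34.1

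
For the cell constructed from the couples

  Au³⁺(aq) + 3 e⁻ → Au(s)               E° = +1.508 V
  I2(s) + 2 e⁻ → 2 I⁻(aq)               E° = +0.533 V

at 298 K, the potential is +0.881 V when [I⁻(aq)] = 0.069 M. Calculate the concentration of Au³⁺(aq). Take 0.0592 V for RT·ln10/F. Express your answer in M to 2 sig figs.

Au³⁺/Au is the cathode (higher E°); E°cell = +1.508 − (+0.533) = +0.975 V with n = 6.
Rearranging E = E° − (0.0592/n)·log Q gives log Q = 6(+0.975 − (+0.881))/0.0592 = 9.527.
For 2 Au³⁺(aq) + 6 I⁻(aq) → 2 Au(s) + 3 I2(s), the reaction quotient is Q = 1 / ([Au³⁺(aq)]^2·[I⁻(aq)]^6).
Substituting the known concentrations and solving, log [Au³⁺(aq)] = −1.280 and [Au³⁺(aq)] = 0.052 M.

0.052 M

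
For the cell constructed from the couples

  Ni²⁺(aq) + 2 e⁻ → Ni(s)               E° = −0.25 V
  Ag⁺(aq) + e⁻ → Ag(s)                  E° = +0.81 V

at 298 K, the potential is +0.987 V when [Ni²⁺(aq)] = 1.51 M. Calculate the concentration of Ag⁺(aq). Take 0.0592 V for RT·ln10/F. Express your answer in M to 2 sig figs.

With Ag⁺/Ag at the cathode and Ni²⁺/Ni at the anode, E°cell = +0.81 − (−0.25) = +1.06 V (n = 2).
Rearranging E = E° − (0.0592/n)·log Q gives log Q = 2(+1.06 − (+0.987))/0.0592 = 2.466.
The balanced reaction is 2 Ag⁺(aq) + Ni(s) → 2 Ag(s) + Ni²⁺(aq), so Q = [Ni²⁺(aq)] / [Ag⁺(aq)]^2.
Isolating [Ag⁺(aq)] in Q = 10^{2.466} yields log [Ag⁺(aq)] = −1.144, i.e. 0.072 M.

0.072 M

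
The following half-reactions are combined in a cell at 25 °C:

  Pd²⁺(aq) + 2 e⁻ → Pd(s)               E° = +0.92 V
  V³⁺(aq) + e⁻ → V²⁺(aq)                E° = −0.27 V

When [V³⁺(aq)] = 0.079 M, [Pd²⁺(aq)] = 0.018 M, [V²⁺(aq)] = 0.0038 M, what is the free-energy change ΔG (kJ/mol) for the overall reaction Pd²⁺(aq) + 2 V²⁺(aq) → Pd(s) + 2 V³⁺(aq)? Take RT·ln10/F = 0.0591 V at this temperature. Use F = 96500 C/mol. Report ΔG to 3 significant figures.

−205 kJ/mol

With Pd²⁺/Pd reduced at the cathode, E°cell = +0.92 − (−0.27) = +1.19 V and n = 2.
Here Q = [V³⁺(aq)]^2 / ([Pd²⁺(aq)]·[V²⁺(aq)]^2) = 2.4×10^4 (log Q = 4.380), giving E = +1.19 − (0.0591/2)·(4.380) = +1.0606 V.
ΔG = −nFE = −(2)(96500)(+1.0606) J/mol = −205 kJ/mol.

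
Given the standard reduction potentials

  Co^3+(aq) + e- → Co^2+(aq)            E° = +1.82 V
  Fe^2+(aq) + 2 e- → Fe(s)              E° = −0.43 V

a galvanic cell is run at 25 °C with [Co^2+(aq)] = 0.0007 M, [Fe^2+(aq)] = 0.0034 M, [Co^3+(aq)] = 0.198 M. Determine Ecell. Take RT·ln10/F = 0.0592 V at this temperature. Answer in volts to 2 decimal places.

Co³⁺/Co²⁺ is reduced (cathode, E° = +1.82 V) and Fe²⁺/Fe is oxidized (anode).
The standard potential is +1.82 − (−0.43) = +2.25 V and the balanced reaction transfers n = 2 electrons.
The balanced reaction is 2 Co^3+(aq) + Fe(s) → 2 Co^2+(aq) + Fe^2+(aq), so Q = ([Co^2+(aq)]^2·[Fe^2+(aq)]) / [Co^3+(aq)]^2 = 4.25×10^−8 and log Q = −7.372.
E = E° − (0.0592/n)·log Q = +2.25 − (0.0592/2)(−7.372) = +2.47 V.

+2.47 V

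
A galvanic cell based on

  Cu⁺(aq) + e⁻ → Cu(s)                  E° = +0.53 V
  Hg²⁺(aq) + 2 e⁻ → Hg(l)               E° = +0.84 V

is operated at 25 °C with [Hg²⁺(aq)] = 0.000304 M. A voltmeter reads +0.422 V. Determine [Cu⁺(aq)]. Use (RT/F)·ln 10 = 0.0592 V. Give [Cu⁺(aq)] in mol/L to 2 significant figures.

0.00022 M

Hg²⁺/Hg is the cathode (higher E°); E°cell = +0.84 − (+0.53) = +0.31 V with n = 2.
Since E = E° − (0.0592/n)·log Q, log Q = n(E° − E)/0.0592 = −3.784.
For Hg²⁺(aq) + 2 Cu(s) → Hg(l) + 2 Cu⁺(aq), the reaction quotient is Q = [Cu⁺(aq)]^2 / [Hg²⁺(aq)].
Substituting the known concentrations and solving, log [Cu⁺(aq)] = −3.651 and [Cu⁺(aq)] = 0.00022 M.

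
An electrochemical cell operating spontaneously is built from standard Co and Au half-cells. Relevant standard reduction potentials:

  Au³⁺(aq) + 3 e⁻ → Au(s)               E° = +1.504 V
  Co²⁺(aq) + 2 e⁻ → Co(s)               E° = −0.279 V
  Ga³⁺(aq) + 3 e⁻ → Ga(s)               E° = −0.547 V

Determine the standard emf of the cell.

Of the two couples in this cell, the one with the more positive reduction potential is reduced at the cathode: here that is Au³⁺/Au (+1.504 V); Co²⁺/Co (−0.279 V) is the anode.
E°cell = E°(cathode) − E°(anode) = +1.504 − (−0.279) = +1.783 V.

+1.783 V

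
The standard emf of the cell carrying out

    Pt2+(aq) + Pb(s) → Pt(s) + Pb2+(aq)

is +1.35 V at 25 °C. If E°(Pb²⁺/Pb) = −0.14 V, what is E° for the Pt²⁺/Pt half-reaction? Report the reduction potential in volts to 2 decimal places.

In the reaction as written the Pt²⁺/Pt couple is reduced (cathode) and Pb²⁺/Pb is oxidized (anode), so E°cell = E°(Pt²⁺/Pt) − E°(Pb²⁺/Pb).
E°(Pt²⁺/Pt) = E°cell + E°(anode) = +1.35 + (−0.14) = +1.21 V.

+1.21 V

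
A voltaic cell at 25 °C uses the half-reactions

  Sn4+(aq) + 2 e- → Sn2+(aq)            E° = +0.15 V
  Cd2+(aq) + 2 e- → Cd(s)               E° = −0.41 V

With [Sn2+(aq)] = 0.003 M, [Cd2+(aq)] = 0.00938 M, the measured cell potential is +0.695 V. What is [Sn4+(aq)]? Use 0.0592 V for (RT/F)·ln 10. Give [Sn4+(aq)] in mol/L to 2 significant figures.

With Sn⁴⁺/Sn²⁺ at the cathode and Cd²⁺/Cd at the anode, E°cell = +0.15 − (−0.41) = +0.56 V (n = 2).
From the Nernst equation, log Q = n(E° − E)/0.0592 = 2·(+0.56 − (+0.695))/0.0592 = −4.561.
For Sn4+(aq) + Cd(s) → Sn2+(aq) + Cd2+(aq), the reaction quotient is Q = ([Sn2+(aq)]·[Cd2+(aq)]) / [Sn4+(aq)].
Isolating [Sn4+(aq)] in Q = 10^{−4.561} yields log [Sn4+(aq)] = 0.010, i.e. 1.0 M.

1.0 M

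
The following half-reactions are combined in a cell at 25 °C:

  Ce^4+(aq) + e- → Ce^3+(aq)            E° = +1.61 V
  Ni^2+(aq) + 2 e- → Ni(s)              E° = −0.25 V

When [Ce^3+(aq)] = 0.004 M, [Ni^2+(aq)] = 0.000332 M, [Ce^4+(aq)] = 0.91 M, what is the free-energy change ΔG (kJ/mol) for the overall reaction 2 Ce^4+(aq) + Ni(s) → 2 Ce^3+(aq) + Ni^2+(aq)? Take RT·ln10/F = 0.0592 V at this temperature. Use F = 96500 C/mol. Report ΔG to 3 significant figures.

With Ce⁴⁺/Ce³⁺ reduced at the cathode, E°cell = +1.61 − (−0.25) = +1.86 V and n = 2.
Here Q = ([Ce^3+(aq)]^2·[Ni^2+(aq)]) / [Ce^4+(aq)]^2 = 6.41×10^−9 (log Q = −8.193), giving E = +1.86 − (0.0592/2)·(−8.193) = +2.1025 V.
ΔG = −nFE = −(2)(96500)(+2.1025) J/mol = −406 kJ/mol.

−406 kJ/mol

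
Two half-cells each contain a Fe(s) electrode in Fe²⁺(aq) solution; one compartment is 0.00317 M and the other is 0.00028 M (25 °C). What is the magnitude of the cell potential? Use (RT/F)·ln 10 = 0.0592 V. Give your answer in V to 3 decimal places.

For a concentration cell E°cell = 0, since both electrodes use the same couple.
The compartment with the higher Fe²⁺(aq) concentration (0.00317 M) acts as the cathode; ions are reduced there and produced at the dilute (0.00028 M) anode.
With n = 2, Ecell = −(0.0592/2)·log([dilute]/[conc]) = −(0.0592/2)·log(0.00028/0.00317) = +0.031 V.

0.031 V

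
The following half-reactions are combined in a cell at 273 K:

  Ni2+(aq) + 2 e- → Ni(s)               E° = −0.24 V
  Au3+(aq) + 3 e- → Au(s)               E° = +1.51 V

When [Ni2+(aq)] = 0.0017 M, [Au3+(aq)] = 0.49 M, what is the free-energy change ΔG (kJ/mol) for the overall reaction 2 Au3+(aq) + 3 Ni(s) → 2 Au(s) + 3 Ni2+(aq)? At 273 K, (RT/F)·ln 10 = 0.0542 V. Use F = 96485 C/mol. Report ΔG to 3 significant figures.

With Au³⁺/Au reduced at the cathode, E°cell = +1.51 − (−0.24) = +1.75 V and n = 6.
Q = [Ni2+(aq)]^3 / [Au3+(aq)]^2 = 2.05×10^−8, so log Q = −7.689 and E = +1.75 − (0.0542/6)(−7.689) = +1.8195 V.
ΔG = −nFE = −(6)(96485)(+1.8195) J/mol = −1050 kJ/mol.

−1050 kJ/mol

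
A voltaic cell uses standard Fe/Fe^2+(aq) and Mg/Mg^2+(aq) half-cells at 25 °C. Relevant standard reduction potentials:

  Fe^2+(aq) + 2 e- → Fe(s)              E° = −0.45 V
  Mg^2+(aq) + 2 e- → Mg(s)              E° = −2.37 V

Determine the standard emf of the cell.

The Fe²⁺/Fe couple has the higher E°, so Fe ion is reduced (cathode) and Mg is oxidized (anode).
E°cell = E°(cathode) − E°(anode) = −0.45 − (−2.37) = +1.92 V.

+1.92 V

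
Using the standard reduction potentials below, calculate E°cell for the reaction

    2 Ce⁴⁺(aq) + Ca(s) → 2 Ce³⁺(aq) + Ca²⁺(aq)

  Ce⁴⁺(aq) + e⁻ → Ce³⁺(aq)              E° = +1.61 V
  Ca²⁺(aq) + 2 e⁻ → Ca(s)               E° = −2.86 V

+4.47 V

In the reaction as written, Ce⁴⁺(aq) is reduced (cathode) and Ca²⁺(aq) is produced by oxidation at the anode.
E°cell = E°(cathode) − E°(anode) = +1.61 − (−2.86) = +4.47 V.
The positive value indicates the reaction is spontaneous as written.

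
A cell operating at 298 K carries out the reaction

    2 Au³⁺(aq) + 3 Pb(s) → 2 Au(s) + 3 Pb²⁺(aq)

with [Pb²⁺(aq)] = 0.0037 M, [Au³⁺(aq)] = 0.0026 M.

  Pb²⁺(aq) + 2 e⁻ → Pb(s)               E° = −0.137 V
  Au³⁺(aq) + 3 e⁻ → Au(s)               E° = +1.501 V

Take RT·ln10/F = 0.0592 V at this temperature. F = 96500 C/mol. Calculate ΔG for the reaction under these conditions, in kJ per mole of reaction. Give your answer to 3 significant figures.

With Au³⁺/Au reduced at the cathode, E°cell = +1.501 − (−0.137) = +1.638 V and n = 6.
Here Q = [Pb²⁺(aq)]^3 / [Au³⁺(aq)]^2 = 0.00749 (log Q = −2.125), giving E = +1.638 − (0.0592/6)·(−2.125) = +1.6590 V.
Finally ΔG = −nFE = −(6)(96500 C/mol)(+1.6590 V) = −961 kJ/mol.

−961 kJ/mol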